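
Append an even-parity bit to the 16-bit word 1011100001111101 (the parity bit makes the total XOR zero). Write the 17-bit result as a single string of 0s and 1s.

10111000011111010

XOR of the 16 data bits: 1⊕0⊕1⊕1⊕1⊕0⊕0⊕0⊕0⊕1⊕1⊕1⊕1⊕1⊕0⊕1 = 0
Parity bit = 0 (so all 17 bits XOR to 0).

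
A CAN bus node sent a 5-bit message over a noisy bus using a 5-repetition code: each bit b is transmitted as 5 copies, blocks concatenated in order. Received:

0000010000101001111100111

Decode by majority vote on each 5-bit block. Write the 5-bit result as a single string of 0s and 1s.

00011

Block 1 (00000): 0 ones → 0
Block 2 (10000): 1 one → 0
Block 3 (10100): 2 ones → 0
Block 4 (11111): 5 ones → 1
Block 5 (00111): 3 ones → 1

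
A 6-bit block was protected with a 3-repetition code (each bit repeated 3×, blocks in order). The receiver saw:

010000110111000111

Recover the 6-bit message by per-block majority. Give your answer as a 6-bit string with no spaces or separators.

Block 1 (010): 1 one → 0
Block 2 (000): 0 ones → 0
Block 3 (110): 2 ones → 1
Block 4 (111): 3 ones → 1
Block 5 (000): 0 ones → 0
Block 6 (111): 3 ones → 1

001101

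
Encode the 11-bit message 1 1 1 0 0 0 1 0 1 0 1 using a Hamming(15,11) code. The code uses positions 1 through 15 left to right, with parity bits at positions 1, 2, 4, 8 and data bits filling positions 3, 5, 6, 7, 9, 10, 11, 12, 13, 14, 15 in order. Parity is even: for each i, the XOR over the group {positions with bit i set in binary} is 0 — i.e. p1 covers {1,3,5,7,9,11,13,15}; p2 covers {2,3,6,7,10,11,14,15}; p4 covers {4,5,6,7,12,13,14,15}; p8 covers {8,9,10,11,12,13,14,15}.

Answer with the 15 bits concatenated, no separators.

Place data at non-parity positions: p1 p2 1 p4 1 1 0 p8 0 0 1 0 1 0 1
p1 (pos 1,3,5,7,9,11,13,15): XOR of data positions = 1⊕1⊕0⊕0⊕1⊕1⊕1 = 1
p2 (pos 2,3,6,7,10,11,14,15): XOR of data positions = 1⊕1⊕0⊕0⊕1⊕0⊕1 = 0
p4 (pos 4,5,6,7,12,13,14,15): XOR of data positions = 1⊕1⊕0⊕0⊕1⊕0⊕1 = 0
p8 (pos 8,9,10,11,12,13,14,15): XOR of data positions = 0⊕0⊕1⊕0⊕1⊕0⊕1 = 1
Codeword: 101011010010101

101011010010101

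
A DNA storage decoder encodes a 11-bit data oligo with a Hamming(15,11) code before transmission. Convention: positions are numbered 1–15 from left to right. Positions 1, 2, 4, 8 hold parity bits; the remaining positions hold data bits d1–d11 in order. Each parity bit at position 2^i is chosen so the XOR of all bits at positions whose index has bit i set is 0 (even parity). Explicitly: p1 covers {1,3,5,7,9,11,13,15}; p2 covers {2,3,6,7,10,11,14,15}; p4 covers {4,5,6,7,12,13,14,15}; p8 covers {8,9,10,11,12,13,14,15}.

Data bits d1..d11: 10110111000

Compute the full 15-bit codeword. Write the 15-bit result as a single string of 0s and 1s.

111101110111000

Place data at non-parity positions: p1 p2 1 p4 0 1 1 p8 0 1 1 1 0 0 0
p1 (pos 1,3,5,7,9,11,13,15): XOR of data positions = 1⊕0⊕1⊕0⊕1⊕0⊕0 = 1
p2 (pos 2,3,6,7,10,11,14,15): XOR of data positions = 1⊕1⊕1⊕1⊕1⊕0⊕0 = 1
p4 (pos 4,5,6,7,12,13,14,15): XOR of data positions = 0⊕1⊕1⊕1⊕0⊕0⊕0 = 1
p8 (pos 8,9,10,11,12,13,14,15): XOR of data positions = 0⊕1⊕1⊕1⊕0⊕0⊕0 = 1
Codeword: 111101110111000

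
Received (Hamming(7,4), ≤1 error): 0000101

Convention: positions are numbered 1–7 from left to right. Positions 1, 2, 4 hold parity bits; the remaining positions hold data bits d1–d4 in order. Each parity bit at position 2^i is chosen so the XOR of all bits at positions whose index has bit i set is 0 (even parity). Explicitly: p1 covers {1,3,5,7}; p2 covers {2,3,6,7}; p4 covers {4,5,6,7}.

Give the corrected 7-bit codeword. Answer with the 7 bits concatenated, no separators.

0100101

s1 (pos 1,3,5,7): 0⊕0⊕1⊕1 = 0
s2 (pos 2,3,6,7): 0⊕0⊕0⊕1 = 1
s4 (pos 4,5,6,7): 0⊕1⊕0⊕1 = 0
Syndrome s4…s1 = 010 → error at position 2.
Flip position 2: 0000101 → 0100101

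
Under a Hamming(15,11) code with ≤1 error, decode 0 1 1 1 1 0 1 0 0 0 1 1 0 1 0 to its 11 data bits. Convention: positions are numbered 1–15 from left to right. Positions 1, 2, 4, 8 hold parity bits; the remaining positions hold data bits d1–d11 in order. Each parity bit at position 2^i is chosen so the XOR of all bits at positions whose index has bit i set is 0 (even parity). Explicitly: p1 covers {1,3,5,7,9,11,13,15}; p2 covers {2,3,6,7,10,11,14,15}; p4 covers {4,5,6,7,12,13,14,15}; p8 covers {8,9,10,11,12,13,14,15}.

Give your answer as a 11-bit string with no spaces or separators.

11010011000

s1 (pos 1,3,5,7,9,11,13,15): 0⊕1⊕1⊕1⊕0⊕1⊕0⊕0 = 0
s2 (pos 2,3,6,7,10,11,14,15): 1⊕1⊕0⊕1⊕0⊕1⊕1⊕0 = 1
s4 (pos 4,5,6,7,12,13,14,15): 1⊕1⊕0⊕1⊕1⊕0⊕1⊕0 = 1
s8 (pos 8,9,10,11,12,13,14,15): 0⊕0⊕0⊕1⊕1⊕0⊕1⊕0 = 1
Syndrome s8…s1 = 1110 → error at position 14.
Flip position 14: 011110100011010 → 011110100011000
Read data bits from positions 3,5,6,7,9,10,11,12,13,14,15: 11010011000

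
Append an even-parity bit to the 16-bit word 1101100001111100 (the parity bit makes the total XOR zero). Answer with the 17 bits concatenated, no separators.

XOR of the 16 data bits: 1⊕1⊕0⊕1⊕1⊕0⊕0⊕0⊕0⊕1⊕1⊕1⊕1⊕1⊕0⊕0 = 1
Parity bit = 1 (so all 17 bits XOR to 0).

11011000011111001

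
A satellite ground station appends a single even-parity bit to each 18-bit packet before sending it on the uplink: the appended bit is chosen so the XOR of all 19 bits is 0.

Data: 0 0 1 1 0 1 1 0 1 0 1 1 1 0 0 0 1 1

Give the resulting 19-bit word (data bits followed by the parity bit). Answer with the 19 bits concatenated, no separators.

XOR of the 18 data bits: 0⊕0⊕1⊕1⊕0⊕1⊕1⊕0⊕1⊕0⊕1⊕1⊕1⊕0⊕0⊕0⊕1⊕1 = 0
Parity bit = 0 (so all 19 bits XOR to 0).

0011011010111000110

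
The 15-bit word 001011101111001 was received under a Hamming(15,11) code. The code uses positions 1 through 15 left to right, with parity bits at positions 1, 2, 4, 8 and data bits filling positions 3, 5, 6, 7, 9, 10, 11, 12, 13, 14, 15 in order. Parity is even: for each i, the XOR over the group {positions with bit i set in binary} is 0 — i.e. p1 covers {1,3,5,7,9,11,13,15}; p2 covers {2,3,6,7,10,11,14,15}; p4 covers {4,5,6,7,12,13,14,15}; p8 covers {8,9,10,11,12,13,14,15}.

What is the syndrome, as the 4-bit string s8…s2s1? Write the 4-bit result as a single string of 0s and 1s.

1100

s1 (pos 1,3,5,7,9,11,13,15): 0⊕1⊕1⊕1⊕1⊕1⊕0⊕1 = 0
s2 (pos 2,3,6,7,10,11,14,15): 0⊕1⊕1⊕1⊕1⊕1⊕0⊕1 = 0
s4 (pos 4,5,6,7,12,13,14,15): 0⊕1⊕1⊕1⊕1⊕0⊕0⊕1 = 1
s8 (pos 8,9,10,11,12,13,14,15): 0⊕1⊕1⊕1⊕1⊕0⊕0⊕1 = 1
Syndrome s8…s1 = 1100 → error at position 12.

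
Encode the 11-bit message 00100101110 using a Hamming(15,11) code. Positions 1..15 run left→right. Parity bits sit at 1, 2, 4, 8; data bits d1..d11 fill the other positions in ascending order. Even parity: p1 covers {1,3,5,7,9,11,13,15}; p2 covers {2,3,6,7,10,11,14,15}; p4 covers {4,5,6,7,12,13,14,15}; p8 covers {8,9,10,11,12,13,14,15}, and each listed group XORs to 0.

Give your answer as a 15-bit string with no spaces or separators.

110001000101110

Place data at non-parity positions: p1 p2 0 p4 0 1 0 p8 0 1 0 1 1 1 0
p1 (pos 1,3,5,7,9,11,13,15): XOR of data positions = 0⊕0⊕0⊕0⊕0⊕1⊕0 = 1
p2 (pos 2,3,6,7,10,11,14,15): XOR of data positions = 0⊕1⊕0⊕1⊕0⊕1⊕0 = 1
p4 (pos 4,5,6,7,12,13,14,15): XOR of data positions = 0⊕1⊕0⊕1⊕1⊕1⊕0 = 0
p8 (pos 8,9,10,11,12,13,14,15): XOR of data positions = 0⊕1⊕0⊕1⊕1⊕1⊕0 = 0
Codeword: 110001000101110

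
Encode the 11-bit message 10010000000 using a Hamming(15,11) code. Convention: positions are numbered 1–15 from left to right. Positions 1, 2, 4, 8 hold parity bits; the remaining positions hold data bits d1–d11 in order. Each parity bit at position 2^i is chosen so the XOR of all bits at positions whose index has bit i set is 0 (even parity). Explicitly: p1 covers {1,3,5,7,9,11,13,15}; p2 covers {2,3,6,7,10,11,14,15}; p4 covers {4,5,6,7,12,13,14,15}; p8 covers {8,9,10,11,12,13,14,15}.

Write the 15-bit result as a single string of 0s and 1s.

001100100000000

Place data at non-parity positions: p1 p2 1 p4 0 0 1 p8 0 0 0 0 0 0 0
p1 (pos 1,3,5,7,9,11,13,15): XOR of data positions = 1⊕0⊕1⊕0⊕0⊕0⊕0 = 0
p2 (pos 2,3,6,7,10,11,14,15): XOR of data positions = 1⊕0⊕1⊕0⊕0⊕0⊕0 = 0
p4 (pos 4,5,6,7,12,13,14,15): XOR of data positions = 0⊕0⊕1⊕0⊕0⊕0⊕0 = 1
p8 (pos 8,9,10,11,12,13,14,15): XOR of data positions = 0⊕0⊕0⊕0⊕0⊕0⊕0 = 0
Codeword: 001100100000000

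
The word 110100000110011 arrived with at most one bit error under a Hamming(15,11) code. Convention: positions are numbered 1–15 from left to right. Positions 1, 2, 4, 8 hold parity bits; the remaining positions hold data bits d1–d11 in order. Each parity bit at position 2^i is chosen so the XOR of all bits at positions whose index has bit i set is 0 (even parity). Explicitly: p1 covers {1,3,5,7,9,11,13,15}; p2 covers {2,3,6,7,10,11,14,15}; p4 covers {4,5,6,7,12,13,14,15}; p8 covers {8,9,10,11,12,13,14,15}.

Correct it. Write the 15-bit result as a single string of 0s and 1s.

s1 (pos 1,3,5,7,9,11,13,15): 1⊕0⊕0⊕0⊕0⊕1⊕0⊕1 = 1
s2 (pos 2,3,6,7,10,11,14,15): 1⊕0⊕0⊕0⊕1⊕1⊕1⊕1 = 1
s4 (pos 4,5,6,7,12,13,14,15): 1⊕0⊕0⊕0⊕0⊕0⊕1⊕1 = 1
s8 (pos 8,9,10,11,12,13,14,15): 0⊕0⊕1⊕1⊕0⊕0⊕1⊕1 = 0
Syndrome s8…s1 = 0111 → error at position 7.
Flip position 7: 110100000110011 → 110100100110011

110100100110011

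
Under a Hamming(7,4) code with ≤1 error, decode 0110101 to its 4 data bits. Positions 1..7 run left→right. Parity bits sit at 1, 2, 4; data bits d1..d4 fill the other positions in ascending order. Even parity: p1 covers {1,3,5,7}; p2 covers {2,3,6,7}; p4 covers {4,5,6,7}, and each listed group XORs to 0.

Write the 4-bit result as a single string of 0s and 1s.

0101

s1 (pos 1,3,5,7): 0⊕1⊕1⊕1 = 1
s2 (pos 2,3,6,7): 1⊕1⊕0⊕1 = 1
s4 (pos 4,5,6,7): 0⊕1⊕0⊕1 = 0
Syndrome s4…s1 = 011 → error at position 3.
Flip position 3: 0110101 → 0100101
Read data bits from positions 3,5,6,7: 0101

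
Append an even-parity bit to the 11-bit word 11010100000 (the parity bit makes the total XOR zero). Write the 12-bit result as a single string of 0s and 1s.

XOR of the 11 data bits: 1⊕1⊕0⊕1⊕0⊕1⊕0⊕0⊕0⊕0⊕0 = 0
Parity bit = 0 (so all 12 bits XOR to 0).

110101000000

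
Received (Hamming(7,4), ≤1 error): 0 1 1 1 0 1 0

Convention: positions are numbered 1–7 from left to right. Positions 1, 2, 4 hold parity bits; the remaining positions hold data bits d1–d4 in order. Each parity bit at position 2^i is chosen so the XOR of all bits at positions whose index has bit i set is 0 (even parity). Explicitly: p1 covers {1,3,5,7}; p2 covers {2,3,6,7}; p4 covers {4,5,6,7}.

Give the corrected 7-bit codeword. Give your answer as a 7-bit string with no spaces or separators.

0101010

s1 (pos 1,3,5,7): 0⊕1⊕0⊕0 = 1
s2 (pos 2,3,6,7): 1⊕1⊕1⊕0 = 1
s4 (pos 4,5,6,7): 1⊕0⊕1⊕0 = 0
Syndrome s4…s1 = 011 → error at position 3.
Flip position 3: 0111010 → 0101010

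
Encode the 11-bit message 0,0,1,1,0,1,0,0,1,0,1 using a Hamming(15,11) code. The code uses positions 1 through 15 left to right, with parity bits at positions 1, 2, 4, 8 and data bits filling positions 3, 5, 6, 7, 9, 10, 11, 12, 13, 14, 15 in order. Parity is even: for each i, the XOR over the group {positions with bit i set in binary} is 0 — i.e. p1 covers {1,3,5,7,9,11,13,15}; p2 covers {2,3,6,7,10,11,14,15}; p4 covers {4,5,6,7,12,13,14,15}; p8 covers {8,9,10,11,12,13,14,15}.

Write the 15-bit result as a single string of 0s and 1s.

Place data at non-parity positions: p1 p2 0 p4 0 1 1 p8 0 1 0 0 1 0 1
p1 (pos 1,3,5,7,9,11,13,15): XOR of data positions = 0⊕0⊕1⊕0⊕0⊕1⊕1 = 1
p2 (pos 2,3,6,7,10,11,14,15): XOR of data positions = 0⊕1⊕1⊕1⊕0⊕0⊕1 = 0
p4 (pos 4,5,6,7,12,13,14,15): XOR of data positions = 0⊕1⊕1⊕0⊕1⊕0⊕1 = 0
p8 (pos 8,9,10,11,12,13,14,15): XOR of data positions = 0⊕1⊕0⊕0⊕1⊕0⊕1 = 1
Codeword: 100001110100101

100001110100101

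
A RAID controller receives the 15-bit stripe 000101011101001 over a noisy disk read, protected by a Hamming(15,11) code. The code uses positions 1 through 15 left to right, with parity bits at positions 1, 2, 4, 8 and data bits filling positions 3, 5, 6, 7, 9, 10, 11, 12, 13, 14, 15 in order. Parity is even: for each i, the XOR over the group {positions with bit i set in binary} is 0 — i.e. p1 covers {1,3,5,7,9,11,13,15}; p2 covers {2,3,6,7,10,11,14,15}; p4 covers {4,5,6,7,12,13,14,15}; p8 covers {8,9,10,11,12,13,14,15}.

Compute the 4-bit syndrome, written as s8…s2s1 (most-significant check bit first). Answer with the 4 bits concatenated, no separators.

s1 (pos 1,3,5,7,9,11,13,15): 0⊕0⊕0⊕0⊕1⊕0⊕0⊕1 = 0
s2 (pos 2,3,6,7,10,11,14,15): 0⊕0⊕1⊕0⊕1⊕0⊕0⊕1 = 1
s4 (pos 4,5,6,7,12,13,14,15): 1⊕0⊕1⊕0⊕1⊕0⊕0⊕1 = 0
s8 (pos 8,9,10,11,12,13,14,15): 1⊕1⊕1⊕0⊕1⊕0⊕0⊕1 = 1
Syndrome s8…s1 = 1010 → error at position 10.

1010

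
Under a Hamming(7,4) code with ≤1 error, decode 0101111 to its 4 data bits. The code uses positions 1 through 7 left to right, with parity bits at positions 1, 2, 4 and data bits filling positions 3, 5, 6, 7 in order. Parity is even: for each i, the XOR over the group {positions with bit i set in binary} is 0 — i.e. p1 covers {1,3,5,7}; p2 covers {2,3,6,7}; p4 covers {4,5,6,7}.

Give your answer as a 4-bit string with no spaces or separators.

s1 (pos 1,3,5,7): 0⊕0⊕1⊕1 = 0
s2 (pos 2,3,6,7): 1⊕0⊕1⊕1 = 1
s4 (pos 4,5,6,7): 1⊕1⊕1⊕1 = 0
Syndrome s4…s1 = 010 → error at position 2.
Flip position 2: 0101111 → 0001111
Read data bits from positions 3,5,6,7: 0111

0111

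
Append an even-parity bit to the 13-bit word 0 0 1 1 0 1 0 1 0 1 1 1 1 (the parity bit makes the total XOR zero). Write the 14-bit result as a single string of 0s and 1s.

00110101011110

XOR of the 13 data bits: 0⊕0⊕1⊕1⊕0⊕1⊕0⊕1⊕0⊕1⊕1⊕1⊕1 = 0
Parity bit = 0 (so all 14 bits XOR to 0).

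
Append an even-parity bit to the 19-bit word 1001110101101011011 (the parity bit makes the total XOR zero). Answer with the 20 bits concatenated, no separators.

10011101011010110110

XOR of the 19 data bits: 1⊕0⊕0⊕1⊕1⊕1⊕0⊕1⊕0⊕1⊕1⊕0⊕1⊕0⊕1⊕1⊕0⊕1⊕1 = 0
Parity bit = 0 (so all 20 bits XOR to 0).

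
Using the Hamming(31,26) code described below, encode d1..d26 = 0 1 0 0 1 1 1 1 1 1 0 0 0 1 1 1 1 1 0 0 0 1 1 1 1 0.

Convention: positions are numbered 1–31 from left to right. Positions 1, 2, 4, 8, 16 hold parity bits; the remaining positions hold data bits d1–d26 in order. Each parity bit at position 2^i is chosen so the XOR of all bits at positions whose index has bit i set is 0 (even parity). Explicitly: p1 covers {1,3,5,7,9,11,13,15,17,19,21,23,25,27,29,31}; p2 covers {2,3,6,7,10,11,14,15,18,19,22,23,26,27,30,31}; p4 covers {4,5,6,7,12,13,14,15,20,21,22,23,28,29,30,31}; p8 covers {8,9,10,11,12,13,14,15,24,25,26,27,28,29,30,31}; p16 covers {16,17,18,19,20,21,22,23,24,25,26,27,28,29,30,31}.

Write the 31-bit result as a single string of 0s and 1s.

1001100011111101001111100011110

Place data at non-parity positions: p1 p2 0 p4 1 0 0 p8 1 1 1 1 1 1 0 p16 0 0 1 1 1 1 1 0 0 0 1 1 1 1 0
p1 (pos 1,3,5,7,9,11,13,15,17,19,21,23,25,27,29,31): XOR of data positions = 0⊕1⊕0⊕1⊕1⊕1⊕0⊕0⊕1⊕1⊕1⊕0⊕1⊕1⊕0 = 1
p2 (pos 2,3,6,7,10,11,14,15,18,19,22,23,26,27,30,31): XOR of data positions = 0⊕0⊕0⊕1⊕1⊕1⊕0⊕0⊕1⊕1⊕1⊕0⊕1⊕1⊕0 = 0
p4 (pos 4,5,6,7,12,13,14,15,20,21,22,23,28,29,30,31): XOR of data positions = 1⊕0⊕0⊕1⊕1⊕1⊕0⊕1⊕1⊕1⊕1⊕1⊕1⊕1⊕0 = 1
p8 (pos 8,9,10,11,12,13,14,15,24,25,26,27,28,29,30,31): XOR of data positions = 1⊕1⊕1⊕1⊕1⊕1⊕0⊕0⊕0⊕0⊕1⊕1⊕1⊕1⊕0 = 0
p16 (pos 16,17,18,19,20,21,22,23,24,25,26,27,28,29,30,31): XOR of data positions = 0⊕0⊕1⊕1⊕1⊕1⊕1⊕0⊕0⊕0⊕1⊕1⊕1⊕1⊕0 = 1
Codeword: 1001100011111101001111100011110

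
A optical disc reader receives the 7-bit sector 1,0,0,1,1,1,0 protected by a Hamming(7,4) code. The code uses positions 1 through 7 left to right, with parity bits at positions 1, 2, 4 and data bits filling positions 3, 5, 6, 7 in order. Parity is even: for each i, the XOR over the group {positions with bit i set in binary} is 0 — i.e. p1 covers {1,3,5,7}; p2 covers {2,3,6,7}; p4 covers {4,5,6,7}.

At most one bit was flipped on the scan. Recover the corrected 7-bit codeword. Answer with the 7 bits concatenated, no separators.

s1 (pos 1,3,5,7): 1⊕0⊕1⊕0 = 0
s2 (pos 2,3,6,7): 0⊕0⊕1⊕0 = 1
s4 (pos 4,5,6,7): 1⊕1⊕1⊕0 = 1
Syndrome s4…s1 = 110 → error at position 6.
Flip position 6: 1001110 → 1001100

1001100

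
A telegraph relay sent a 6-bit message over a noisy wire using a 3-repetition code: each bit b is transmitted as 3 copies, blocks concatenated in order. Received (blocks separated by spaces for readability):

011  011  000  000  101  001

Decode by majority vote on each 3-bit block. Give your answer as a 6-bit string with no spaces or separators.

110010

Block 1 (011): 2 ones → 1
Block 2 (011): 2 ones → 1
Block 3 (000): 0 ones → 0
Block 4 (000): 0 ones → 0
Block 5 (101): 2 ones → 1
Block 6 (001): 1 one → 0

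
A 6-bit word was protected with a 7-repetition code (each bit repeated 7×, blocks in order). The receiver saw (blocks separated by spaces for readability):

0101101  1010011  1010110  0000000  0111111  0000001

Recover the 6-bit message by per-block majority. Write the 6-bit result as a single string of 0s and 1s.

111010

Block 1 (0101101): 4 ones → 1
Block 2 (1010011): 4 ones → 1
Block 3 (1010110): 4 ones → 1
Block 4 (0000000): 0 ones → 0
Block 5 (0111111): 6 ones → 1
Block 6 (0000001): 1 one → 0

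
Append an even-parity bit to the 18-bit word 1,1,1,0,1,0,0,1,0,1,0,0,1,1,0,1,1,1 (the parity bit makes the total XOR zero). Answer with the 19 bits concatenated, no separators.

1110100101001101111

XOR of the 18 data bits: 1⊕1⊕1⊕0⊕1⊕0⊕0⊕1⊕0⊕1⊕0⊕0⊕1⊕1⊕0⊕1⊕1⊕1 = 1
Parity bit = 1 (so all 19 bits XOR to 0).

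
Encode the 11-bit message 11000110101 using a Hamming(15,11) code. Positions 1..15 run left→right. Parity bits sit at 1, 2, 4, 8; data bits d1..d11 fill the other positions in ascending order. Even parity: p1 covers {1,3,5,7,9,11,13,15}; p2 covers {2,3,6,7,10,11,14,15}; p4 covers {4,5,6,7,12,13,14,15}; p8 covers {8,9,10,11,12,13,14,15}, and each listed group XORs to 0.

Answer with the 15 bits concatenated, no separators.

101110000110101

Place data at non-parity positions: p1 p2 1 p4 1 0 0 p8 0 1 1 0 1 0 1
p1 (pos 1,3,5,7,9,11,13,15): XOR of data positions = 1⊕1⊕0⊕0⊕1⊕1⊕1 = 1
p2 (pos 2,3,6,7,10,11,14,15): XOR of data positions = 1⊕0⊕0⊕1⊕1⊕0⊕1 = 0
p4 (pos 4,5,6,7,12,13,14,15): XOR of data positions = 1⊕0⊕0⊕0⊕1⊕0⊕1 = 1
p8 (pos 8,9,10,11,12,13,14,15): XOR of data positions = 0⊕1⊕1⊕0⊕1⊕0⊕1 = 0
Codeword: 101110000110101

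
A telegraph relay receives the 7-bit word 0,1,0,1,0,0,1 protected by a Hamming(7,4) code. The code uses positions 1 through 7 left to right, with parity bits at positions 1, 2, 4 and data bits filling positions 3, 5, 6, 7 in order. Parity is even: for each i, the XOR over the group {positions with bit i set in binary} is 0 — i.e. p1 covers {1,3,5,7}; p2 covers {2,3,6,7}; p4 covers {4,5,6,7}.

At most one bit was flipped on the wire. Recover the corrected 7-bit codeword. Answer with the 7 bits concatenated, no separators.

s1 (pos 1,3,5,7): 0⊕0⊕0⊕1 = 1
s2 (pos 2,3,6,7): 1⊕0⊕0⊕1 = 0
s4 (pos 4,5,6,7): 1⊕0⊕0⊕1 = 0
Syndrome s4…s1 = 001 → error at position 1.
Flip position 1: 0101001 → 1101001

1101001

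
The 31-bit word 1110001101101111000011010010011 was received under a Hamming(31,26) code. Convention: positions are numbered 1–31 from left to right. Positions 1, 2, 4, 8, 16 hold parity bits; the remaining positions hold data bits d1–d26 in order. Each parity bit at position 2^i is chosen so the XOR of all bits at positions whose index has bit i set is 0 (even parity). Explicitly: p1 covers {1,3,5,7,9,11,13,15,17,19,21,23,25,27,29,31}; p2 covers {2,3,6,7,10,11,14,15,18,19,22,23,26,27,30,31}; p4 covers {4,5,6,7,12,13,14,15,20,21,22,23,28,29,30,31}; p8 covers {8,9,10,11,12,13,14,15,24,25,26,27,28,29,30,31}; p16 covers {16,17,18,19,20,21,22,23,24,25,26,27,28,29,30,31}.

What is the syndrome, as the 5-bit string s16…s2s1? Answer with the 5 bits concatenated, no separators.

10011

s1 (pos 1,3,5,7,9,11,13,15,17,19,21,23,25,27,29,31): 1⊕1⊕0⊕1⊕0⊕1⊕1⊕1⊕0⊕0⊕1⊕0⊕0⊕1⊕0⊕1 = 1
s2 (pos 2,3,6,7,10,11,14,15,18,19,22,23,26,27,30,31): 1⊕1⊕0⊕1⊕1⊕1⊕1⊕1⊕0⊕0⊕1⊕0⊕0⊕1⊕1⊕1 = 1
s4 (pos 4,5,6,7,12,13,14,15,20,21,22,23,28,29,30,31): 0⊕0⊕0⊕1⊕0⊕1⊕1⊕1⊕0⊕1⊕1⊕0⊕0⊕0⊕1⊕1 = 0
s8 (pos 8,9,10,11,12,13,14,15,24,25,26,27,28,29,30,31): 1⊕0⊕1⊕1⊕0⊕1⊕1⊕1⊕1⊕0⊕0⊕1⊕0⊕0⊕1⊕1 = 0
s16 (pos 16,17,18,19,20,21,22,23,24,25,26,27,28,29,30,31): 1⊕0⊕0⊕0⊕0⊕1⊕1⊕0⊕1⊕0⊕0⊕1⊕0⊕0⊕1⊕1 = 1
Syndrome s16…s1 = 10011 → error at position 19.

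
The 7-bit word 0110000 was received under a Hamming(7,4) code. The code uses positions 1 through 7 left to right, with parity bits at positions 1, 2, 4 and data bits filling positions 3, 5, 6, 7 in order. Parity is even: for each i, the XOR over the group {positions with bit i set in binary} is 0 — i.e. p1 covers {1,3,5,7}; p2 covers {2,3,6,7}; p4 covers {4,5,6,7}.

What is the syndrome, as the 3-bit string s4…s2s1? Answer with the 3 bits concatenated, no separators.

s1 (pos 1,3,5,7): 0⊕1⊕0⊕0 = 1
s2 (pos 2,3,6,7): 1⊕1⊕0⊕0 = 0
s4 (pos 4,5,6,7): 0⊕0⊕0⊕0 = 0
Syndrome s4…s1 = 001 → error at position 1.

001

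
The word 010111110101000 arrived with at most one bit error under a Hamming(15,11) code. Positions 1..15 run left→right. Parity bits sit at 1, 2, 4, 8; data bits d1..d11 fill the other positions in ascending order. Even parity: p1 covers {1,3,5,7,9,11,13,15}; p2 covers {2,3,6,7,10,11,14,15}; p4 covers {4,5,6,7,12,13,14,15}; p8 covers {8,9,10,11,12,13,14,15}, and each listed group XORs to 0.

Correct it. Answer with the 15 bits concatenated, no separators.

010111110100000

s1 (pos 1,3,5,7,9,11,13,15): 0⊕0⊕1⊕1⊕0⊕0⊕0⊕0 = 0
s2 (pos 2,3,6,7,10,11,14,15): 1⊕0⊕1⊕1⊕1⊕0⊕0⊕0 = 0
s4 (pos 4,5,6,7,12,13,14,15): 1⊕1⊕1⊕1⊕1⊕0⊕0⊕0 = 1
s8 (pos 8,9,10,11,12,13,14,15): 1⊕0⊕1⊕0⊕1⊕0⊕0⊕0 = 1
Syndrome s8…s1 = 1100 → error at position 12.
Flip position 12: 010111110101000 → 010111110100000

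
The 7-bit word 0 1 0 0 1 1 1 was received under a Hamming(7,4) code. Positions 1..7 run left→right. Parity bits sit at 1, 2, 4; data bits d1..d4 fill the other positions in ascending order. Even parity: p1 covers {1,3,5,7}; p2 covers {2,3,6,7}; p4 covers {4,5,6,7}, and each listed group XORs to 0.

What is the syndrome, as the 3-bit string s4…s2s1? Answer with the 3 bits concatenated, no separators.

110

s1 (pos 1,3,5,7): 0⊕0⊕1⊕1 = 0
s2 (pos 2,3,6,7): 1⊕0⊕1⊕1 = 1
s4 (pos 4,5,6,7): 0⊕1⊕1⊕1 = 1
Syndrome s4…s1 = 110 → error at position 6.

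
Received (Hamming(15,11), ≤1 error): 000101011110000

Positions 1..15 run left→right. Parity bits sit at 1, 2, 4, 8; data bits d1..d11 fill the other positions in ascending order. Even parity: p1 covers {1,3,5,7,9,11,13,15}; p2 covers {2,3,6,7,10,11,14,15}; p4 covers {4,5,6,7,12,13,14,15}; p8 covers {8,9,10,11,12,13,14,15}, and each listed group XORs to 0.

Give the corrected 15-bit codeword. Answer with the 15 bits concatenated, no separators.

s1 (pos 1,3,5,7,9,11,13,15): 0⊕0⊕0⊕0⊕1⊕1⊕0⊕0 = 0
s2 (pos 2,3,6,7,10,11,14,15): 0⊕0⊕1⊕0⊕1⊕1⊕0⊕0 = 1
s4 (pos 4,5,6,7,12,13,14,15): 1⊕0⊕1⊕0⊕0⊕0⊕0⊕0 = 0
s8 (pos 8,9,10,11,12,13,14,15): 1⊕1⊕1⊕1⊕0⊕0⊕0⊕0 = 0
Syndrome s8…s1 = 0010 → error at position 2.
Flip position 2: 000101011110000 → 010101011110000

010101011110000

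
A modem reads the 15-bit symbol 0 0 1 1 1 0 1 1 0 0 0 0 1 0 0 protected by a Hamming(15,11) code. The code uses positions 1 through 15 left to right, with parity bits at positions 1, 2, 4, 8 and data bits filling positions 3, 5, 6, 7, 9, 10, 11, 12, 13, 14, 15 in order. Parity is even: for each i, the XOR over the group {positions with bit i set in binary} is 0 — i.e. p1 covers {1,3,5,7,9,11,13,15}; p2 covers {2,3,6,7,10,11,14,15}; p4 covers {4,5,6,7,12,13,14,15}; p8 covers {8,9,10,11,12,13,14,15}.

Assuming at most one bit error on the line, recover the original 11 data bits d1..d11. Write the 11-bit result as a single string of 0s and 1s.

s1 (pos 1,3,5,7,9,11,13,15): 0⊕1⊕1⊕1⊕0⊕0⊕1⊕0 = 0
s2 (pos 2,3,6,7,10,11,14,15): 0⊕1⊕0⊕1⊕0⊕0⊕0⊕0 = 0
s4 (pos 4,5,6,7,12,13,14,15): 1⊕1⊕0⊕1⊕0⊕1⊕0⊕0 = 0
s8 (pos 8,9,10,11,12,13,14,15): 1⊕0⊕0⊕0⊕0⊕1⊕0⊕0 = 0
Syndrome s8…s1 = 0000 → no error.
Read data bits from positions 3,5,6,7,9,10,11,12,13,14,15: 11010000100

11010000100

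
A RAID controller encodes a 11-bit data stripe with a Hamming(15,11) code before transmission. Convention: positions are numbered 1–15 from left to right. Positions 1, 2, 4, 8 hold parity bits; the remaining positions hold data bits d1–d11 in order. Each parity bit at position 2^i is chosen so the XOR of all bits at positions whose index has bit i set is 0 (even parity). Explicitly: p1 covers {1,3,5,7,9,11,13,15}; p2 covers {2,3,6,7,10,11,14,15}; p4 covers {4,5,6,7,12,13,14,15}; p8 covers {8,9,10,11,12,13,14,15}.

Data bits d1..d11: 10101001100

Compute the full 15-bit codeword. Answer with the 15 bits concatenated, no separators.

Place data at non-parity positions: p1 p2 1 p4 0 1 0 p8 1 0 0 1 1 0 0
p1 (pos 1,3,5,7,9,11,13,15): XOR of data positions = 1⊕0⊕0⊕1⊕0⊕1⊕0 = 1
p2 (pos 2,3,6,7,10,11,14,15): XOR of data positions = 1⊕1⊕0⊕0⊕0⊕0⊕0 = 0
p4 (pos 4,5,6,7,12,13,14,15): XOR of data positions = 0⊕1⊕0⊕1⊕1⊕0⊕0 = 1
p8 (pos 8,9,10,11,12,13,14,15): XOR of data positions = 1⊕0⊕0⊕1⊕1⊕0⊕0 = 1
Codeword: 101101011001100

101101011001100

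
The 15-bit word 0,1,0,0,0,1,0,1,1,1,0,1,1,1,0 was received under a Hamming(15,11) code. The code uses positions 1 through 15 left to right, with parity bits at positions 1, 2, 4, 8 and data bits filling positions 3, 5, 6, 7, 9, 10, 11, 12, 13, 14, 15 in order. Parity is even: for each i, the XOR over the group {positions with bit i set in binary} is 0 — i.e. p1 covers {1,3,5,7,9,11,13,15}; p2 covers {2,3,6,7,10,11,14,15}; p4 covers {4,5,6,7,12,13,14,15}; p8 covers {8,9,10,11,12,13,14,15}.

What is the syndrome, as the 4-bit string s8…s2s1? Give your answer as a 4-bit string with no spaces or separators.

s1 (pos 1,3,5,7,9,11,13,15): 0⊕0⊕0⊕0⊕1⊕0⊕1⊕0 = 0
s2 (pos 2,3,6,7,10,11,14,15): 1⊕0⊕1⊕0⊕1⊕0⊕1⊕0 = 0
s4 (pos 4,5,6,7,12,13,14,15): 0⊕0⊕1⊕0⊕1⊕1⊕1⊕0 = 0
s8 (pos 8,9,10,11,12,13,14,15): 1⊕1⊕1⊕0⊕1⊕1⊕1⊕0 = 0
Syndrome s8…s1 = 0000 → no error.

0000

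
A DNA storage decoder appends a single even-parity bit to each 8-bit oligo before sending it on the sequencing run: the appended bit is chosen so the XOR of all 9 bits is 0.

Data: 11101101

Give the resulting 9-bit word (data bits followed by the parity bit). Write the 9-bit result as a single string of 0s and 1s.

111011010

XOR of the 8 data bits: 1⊕1⊕1⊕0⊕1⊕1⊕0⊕1 = 0
Parity bit = 0 (so all 9 bits XOR to 0).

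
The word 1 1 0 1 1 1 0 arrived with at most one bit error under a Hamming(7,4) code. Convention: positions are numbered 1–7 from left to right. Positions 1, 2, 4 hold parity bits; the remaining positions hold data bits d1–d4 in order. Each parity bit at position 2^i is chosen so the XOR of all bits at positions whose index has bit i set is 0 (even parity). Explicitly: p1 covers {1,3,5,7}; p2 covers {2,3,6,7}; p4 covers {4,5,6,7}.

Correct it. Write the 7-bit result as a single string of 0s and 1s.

s1 (pos 1,3,5,7): 1⊕0⊕1⊕0 = 0
s2 (pos 2,3,6,7): 1⊕0⊕1⊕0 = 0
s4 (pos 4,5,6,7): 1⊕1⊕1⊕0 = 1
Syndrome s4…s1 = 100 → error at position 4.
Flip position 4: 1101110 → 1100110

1100110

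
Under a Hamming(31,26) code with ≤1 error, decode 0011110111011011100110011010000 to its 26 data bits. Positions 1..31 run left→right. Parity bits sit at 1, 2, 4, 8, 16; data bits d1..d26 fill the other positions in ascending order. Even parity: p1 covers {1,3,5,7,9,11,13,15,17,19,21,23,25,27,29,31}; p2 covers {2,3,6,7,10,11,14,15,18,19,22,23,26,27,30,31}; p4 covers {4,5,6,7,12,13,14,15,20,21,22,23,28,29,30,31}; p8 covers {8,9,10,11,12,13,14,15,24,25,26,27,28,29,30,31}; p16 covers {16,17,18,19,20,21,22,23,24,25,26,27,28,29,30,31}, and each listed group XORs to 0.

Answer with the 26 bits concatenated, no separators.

11101101101100110011000000

s1 (pos 1,3,5,7,9,11,13,15,17,19,21,23,25,27,29,31): 0⊕1⊕1⊕0⊕1⊕0⊕1⊕1⊕1⊕0⊕1⊕0⊕1⊕1⊕0⊕0 = 1
s2 (pos 2,3,6,7,10,11,14,15,18,19,22,23,26,27,30,31): 0⊕1⊕1⊕0⊕1⊕0⊕0⊕1⊕0⊕0⊕0⊕0⊕0⊕1⊕0⊕0 = 1
s4 (pos 4,5,6,7,12,13,14,15,20,21,22,23,28,29,30,31): 1⊕1⊕1⊕0⊕1⊕1⊕0⊕1⊕1⊕1⊕0⊕0⊕0⊕0⊕0⊕0 = 0
s8 (pos 8,9,10,11,12,13,14,15,24,25,26,27,28,29,30,31): 1⊕1⊕1⊕0⊕1⊕1⊕0⊕1⊕1⊕1⊕0⊕1⊕0⊕0⊕0⊕0 = 1
s16 (pos 16,17,18,19,20,21,22,23,24,25,26,27,28,29,30,31): 1⊕1⊕0⊕0⊕1⊕1⊕0⊕0⊕1⊕1⊕0⊕1⊕0⊕0⊕0⊕0 = 1
Syndrome s16…s1 = 11011 → error at position 27.
Flip position 27: 0011110111011011100110011010000 → 0011110111011011100110011000000
Read data bits from positions 3,5,6,7,9,10,11,12,13,14,15,17,18,19,20,21,22,23,24,25,26,27,28,29,30,31: 11101101101100110011000000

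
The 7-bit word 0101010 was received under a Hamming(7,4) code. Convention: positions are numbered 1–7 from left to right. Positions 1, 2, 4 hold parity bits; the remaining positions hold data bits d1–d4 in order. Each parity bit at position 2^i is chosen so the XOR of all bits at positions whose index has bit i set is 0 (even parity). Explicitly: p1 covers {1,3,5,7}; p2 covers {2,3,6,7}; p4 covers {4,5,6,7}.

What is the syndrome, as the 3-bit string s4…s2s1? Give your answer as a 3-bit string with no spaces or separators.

s1 (pos 1,3,5,7): 0⊕0⊕0⊕0 = 0
s2 (pos 2,3,6,7): 1⊕0⊕1⊕0 = 0
s4 (pos 4,5,6,7): 1⊕0⊕1⊕0 = 0
Syndrome s4…s1 = 000 → no error.

000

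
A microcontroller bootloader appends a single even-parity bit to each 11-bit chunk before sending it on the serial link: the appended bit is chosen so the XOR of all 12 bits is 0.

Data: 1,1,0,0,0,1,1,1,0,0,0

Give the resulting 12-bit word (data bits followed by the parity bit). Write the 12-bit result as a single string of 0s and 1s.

110001110001

XOR of the 11 data bits: 1⊕1⊕0⊕0⊕0⊕1⊕1⊕1⊕0⊕0⊕0 = 1
Parity bit = 1 (so all 12 bits XOR to 0).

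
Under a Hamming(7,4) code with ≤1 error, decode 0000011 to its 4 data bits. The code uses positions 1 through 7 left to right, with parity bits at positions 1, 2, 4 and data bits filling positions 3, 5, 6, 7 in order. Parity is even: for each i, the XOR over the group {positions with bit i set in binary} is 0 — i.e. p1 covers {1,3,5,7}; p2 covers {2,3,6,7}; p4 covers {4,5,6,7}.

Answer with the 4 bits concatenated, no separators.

0011

s1 (pos 1,3,5,7): 0⊕0⊕0⊕1 = 1
s2 (pos 2,3,6,7): 0⊕0⊕1⊕1 = 0
s4 (pos 4,5,6,7): 0⊕0⊕1⊕1 = 0
Syndrome s4…s1 = 001 → error at position 1.
Flip position 1: 0000011 → 1000011
Read data bits from positions 3,5,6,7: 0011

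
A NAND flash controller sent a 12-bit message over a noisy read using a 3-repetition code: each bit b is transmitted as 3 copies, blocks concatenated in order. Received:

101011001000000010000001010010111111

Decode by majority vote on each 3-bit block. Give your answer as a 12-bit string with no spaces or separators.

110000000011

Block 1 (101): 2 ones → 1
Block 2 (011): 2 ones → 1
Block 3 (001): 1 one → 0
Block 4 (000): 0 ones → 0
Block 5 (000): 0 ones → 0
Block 6 (010): 1 one → 0
Block 7 (000): 0 ones → 0
Block 8 (001): 1 one → 0
Block 9 (010): 1 one → 0
Block 10 (010): 1 one → 0
Block 11 (111): 3 ones → 1
Block 12 (111): 3 ones → 1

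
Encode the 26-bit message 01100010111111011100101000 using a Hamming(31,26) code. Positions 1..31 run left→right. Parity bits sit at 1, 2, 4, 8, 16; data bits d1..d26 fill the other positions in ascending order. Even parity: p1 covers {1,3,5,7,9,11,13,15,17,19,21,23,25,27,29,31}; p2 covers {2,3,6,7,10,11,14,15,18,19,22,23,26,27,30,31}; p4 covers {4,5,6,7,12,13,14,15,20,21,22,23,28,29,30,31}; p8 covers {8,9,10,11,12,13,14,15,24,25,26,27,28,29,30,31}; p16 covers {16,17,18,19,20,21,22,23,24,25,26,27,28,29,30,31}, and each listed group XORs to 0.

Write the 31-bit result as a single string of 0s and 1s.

0101110000101110111011100101000

Place data at non-parity positions: p1 p2 0 p4 1 1 0 p8 0 0 1 0 1 1 1 p16 1 1 1 0 1 1 1 0 0 1 0 1 0 0 0
p1 (pos 1,3,5,7,9,11,13,15,17,19,21,23,25,27,29,31): XOR of data positions = 0⊕1⊕0⊕0⊕1⊕1⊕1⊕1⊕1⊕1⊕1⊕0⊕0⊕0⊕0 = 0
p2 (pos 2,3,6,7,10,11,14,15,18,19,22,23,26,27,30,31): XOR of data positions = 0⊕1⊕0⊕0⊕1⊕1⊕1⊕1⊕1⊕1⊕1⊕1⊕0⊕0⊕0 = 1
p4 (pos 4,5,6,7,12,13,14,15,20,21,22,23,28,29,30,31): XOR of data positions = 1⊕1⊕0⊕0⊕1⊕1⊕1⊕0⊕1⊕1⊕1⊕1⊕0⊕0⊕0 = 1
p8 (pos 8,9,10,11,12,13,14,15,24,25,26,27,28,29,30,31): XOR of data positions = 0⊕0⊕1⊕0⊕1⊕1⊕1⊕0⊕0⊕1⊕0⊕1⊕0⊕0⊕0 = 0
p16 (pos 16,17,18,19,20,21,22,23,24,25,26,27,28,29,30,31): XOR of data positions = 1⊕1⊕1⊕0⊕1⊕1⊕1⊕0⊕0⊕1⊕0⊕1⊕0⊕0⊕0 = 0
Codeword: 0101110000101110111011100101000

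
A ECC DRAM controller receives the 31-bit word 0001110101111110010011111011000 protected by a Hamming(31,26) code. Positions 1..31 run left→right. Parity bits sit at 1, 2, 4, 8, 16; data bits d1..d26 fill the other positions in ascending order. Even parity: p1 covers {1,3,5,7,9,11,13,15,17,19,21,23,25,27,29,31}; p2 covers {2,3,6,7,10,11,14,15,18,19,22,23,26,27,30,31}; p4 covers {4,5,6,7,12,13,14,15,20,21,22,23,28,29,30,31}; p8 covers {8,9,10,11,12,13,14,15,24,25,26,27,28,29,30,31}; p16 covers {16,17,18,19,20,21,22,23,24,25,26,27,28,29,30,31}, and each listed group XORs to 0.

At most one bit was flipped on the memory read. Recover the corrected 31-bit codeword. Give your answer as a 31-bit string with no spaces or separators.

0001110101111010010011111011000

s1 (pos 1,3,5,7,9,11,13,15,17,19,21,23,25,27,29,31): 0⊕0⊕1⊕0⊕0⊕1⊕1⊕1⊕0⊕0⊕1⊕1⊕1⊕1⊕0⊕0 = 0
s2 (pos 2,3,6,7,10,11,14,15,18,19,22,23,26,27,30,31): 0⊕0⊕1⊕0⊕1⊕1⊕1⊕1⊕1⊕0⊕1⊕1⊕0⊕1⊕0⊕0 = 1
s4 (pos 4,5,6,7,12,13,14,15,20,21,22,23,28,29,30,31): 1⊕1⊕1⊕0⊕1⊕1⊕1⊕1⊕0⊕1⊕1⊕1⊕1⊕0⊕0⊕0 = 1
s8 (pos 8,9,10,11,12,13,14,15,24,25,26,27,28,29,30,31): 1⊕0⊕1⊕1⊕1⊕1⊕1⊕1⊕1⊕1⊕0⊕1⊕1⊕0⊕0⊕0 = 1
s16 (pos 16,17,18,19,20,21,22,23,24,25,26,27,28,29,30,31): 0⊕0⊕1⊕0⊕0⊕1⊕1⊕1⊕1⊕1⊕0⊕1⊕1⊕0⊕0⊕0 = 0
Syndrome s16…s1 = 01110 → error at position 14.
Flip position 14: 0001110101111110010011111011000 → 0001110101111010010011111011000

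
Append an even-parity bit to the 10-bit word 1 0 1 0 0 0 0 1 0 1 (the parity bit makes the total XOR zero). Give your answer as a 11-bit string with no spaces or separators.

XOR of the 10 data bits: 1⊕0⊕1⊕0⊕0⊕0⊕0⊕1⊕0⊕1 = 0
Parity bit = 0 (so all 11 bits XOR to 0).

10100001010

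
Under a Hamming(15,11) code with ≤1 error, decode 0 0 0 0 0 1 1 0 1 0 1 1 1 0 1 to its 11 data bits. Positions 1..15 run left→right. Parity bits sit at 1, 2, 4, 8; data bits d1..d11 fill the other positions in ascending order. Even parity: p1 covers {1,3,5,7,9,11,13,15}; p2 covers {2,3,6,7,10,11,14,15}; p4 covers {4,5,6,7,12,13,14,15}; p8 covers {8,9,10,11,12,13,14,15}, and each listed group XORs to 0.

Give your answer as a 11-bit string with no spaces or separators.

00111011001

s1 (pos 1,3,5,7,9,11,13,15): 0⊕0⊕0⊕1⊕1⊕1⊕1⊕1 = 1
s2 (pos 2,3,6,7,10,11,14,15): 0⊕0⊕1⊕1⊕0⊕1⊕0⊕1 = 0
s4 (pos 4,5,6,7,12,13,14,15): 0⊕0⊕1⊕1⊕1⊕1⊕0⊕1 = 1
s8 (pos 8,9,10,11,12,13,14,15): 0⊕1⊕0⊕1⊕1⊕1⊕0⊕1 = 1
Syndrome s8…s1 = 1101 → error at position 13.
Flip position 13: 000001101011101 → 000001101011001
Read data bits from positions 3,5,6,7,9,10,11,12,13,14,15: 00111011001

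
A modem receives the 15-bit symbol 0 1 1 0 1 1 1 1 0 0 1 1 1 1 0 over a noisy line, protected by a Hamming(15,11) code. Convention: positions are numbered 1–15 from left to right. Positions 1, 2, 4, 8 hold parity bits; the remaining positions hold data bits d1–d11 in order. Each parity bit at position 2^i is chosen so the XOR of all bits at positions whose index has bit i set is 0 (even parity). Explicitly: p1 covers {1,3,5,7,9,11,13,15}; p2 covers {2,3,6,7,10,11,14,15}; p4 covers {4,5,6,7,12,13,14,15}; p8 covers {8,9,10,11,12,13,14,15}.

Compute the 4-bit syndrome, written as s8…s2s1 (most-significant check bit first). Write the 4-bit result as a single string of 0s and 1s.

s1 (pos 1,3,5,7,9,11,13,15): 0⊕1⊕1⊕1⊕0⊕1⊕1⊕0 = 1
s2 (pos 2,3,6,7,10,11,14,15): 1⊕1⊕1⊕1⊕0⊕1⊕1⊕0 = 0
s4 (pos 4,5,6,7,12,13,14,15): 0⊕1⊕1⊕1⊕1⊕1⊕1⊕0 = 0
s8 (pos 8,9,10,11,12,13,14,15): 1⊕0⊕0⊕1⊕1⊕1⊕1⊕0 = 1
Syndrome s8…s1 = 1001 → error at position 9.

1001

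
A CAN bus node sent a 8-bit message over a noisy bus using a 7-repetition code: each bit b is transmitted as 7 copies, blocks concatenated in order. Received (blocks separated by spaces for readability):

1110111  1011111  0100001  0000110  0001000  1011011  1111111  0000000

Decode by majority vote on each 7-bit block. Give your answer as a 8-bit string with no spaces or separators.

11000110

Block 1 (1110111): 6 ones → 1
Block 2 (1011111): 6 ones → 1
Block 3 (0100001): 2 ones → 0
Block 4 (0000110): 2 ones → 0
Block 5 (0001000): 1 one → 0
Block 6 (1011011): 5 ones → 1
Block 7 (1111111): 7 ones → 1
Block 8 (0000000): 0 ones → 0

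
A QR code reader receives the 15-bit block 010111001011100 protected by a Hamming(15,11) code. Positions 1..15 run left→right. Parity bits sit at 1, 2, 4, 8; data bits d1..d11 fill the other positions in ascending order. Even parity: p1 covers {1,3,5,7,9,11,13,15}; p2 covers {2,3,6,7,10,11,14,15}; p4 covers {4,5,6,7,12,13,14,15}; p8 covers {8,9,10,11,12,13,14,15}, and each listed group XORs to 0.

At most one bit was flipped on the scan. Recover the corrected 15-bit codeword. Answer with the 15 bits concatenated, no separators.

s1 (pos 1,3,5,7,9,11,13,15): 0⊕0⊕1⊕0⊕1⊕1⊕1⊕0 = 0
s2 (pos 2,3,6,7,10,11,14,15): 1⊕0⊕1⊕0⊕0⊕1⊕0⊕0 = 1
s4 (pos 4,5,6,7,12,13,14,15): 1⊕1⊕1⊕0⊕1⊕1⊕0⊕0 = 1
s8 (pos 8,9,10,11,12,13,14,15): 0⊕1⊕0⊕1⊕1⊕1⊕0⊕0 = 0
Syndrome s8…s1 = 0110 → error at position 6.
Flip position 6: 010111001011100 → 010110001011100

010110001011100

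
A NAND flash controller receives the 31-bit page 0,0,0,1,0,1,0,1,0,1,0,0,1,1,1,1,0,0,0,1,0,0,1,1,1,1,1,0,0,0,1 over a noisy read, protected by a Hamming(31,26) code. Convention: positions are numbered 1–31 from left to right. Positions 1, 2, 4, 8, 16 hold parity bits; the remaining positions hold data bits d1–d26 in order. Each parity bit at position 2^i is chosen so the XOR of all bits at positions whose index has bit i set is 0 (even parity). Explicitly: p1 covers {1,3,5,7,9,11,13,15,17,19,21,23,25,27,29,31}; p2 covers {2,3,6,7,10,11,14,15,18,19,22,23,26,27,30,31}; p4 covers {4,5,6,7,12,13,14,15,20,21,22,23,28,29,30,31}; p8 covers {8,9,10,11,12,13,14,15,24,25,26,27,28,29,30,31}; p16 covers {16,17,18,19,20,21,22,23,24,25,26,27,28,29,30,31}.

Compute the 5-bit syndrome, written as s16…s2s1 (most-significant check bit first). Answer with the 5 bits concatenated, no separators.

s1 (pos 1,3,5,7,9,11,13,15,17,19,21,23,25,27,29,31): 0⊕0⊕0⊕0⊕0⊕0⊕1⊕1⊕0⊕0⊕0⊕1⊕1⊕1⊕0⊕1 = 0
s2 (pos 2,3,6,7,10,11,14,15,18,19,22,23,26,27,30,31): 0⊕0⊕1⊕0⊕1⊕0⊕1⊕1⊕0⊕0⊕0⊕1⊕1⊕1⊕0⊕1 = 0
s4 (pos 4,5,6,7,12,13,14,15,20,21,22,23,28,29,30,31): 1⊕0⊕1⊕0⊕0⊕1⊕1⊕1⊕1⊕0⊕0⊕1⊕0⊕0⊕0⊕1 = 0
s8 (pos 8,9,10,11,12,13,14,15,24,25,26,27,28,29,30,31): 1⊕0⊕1⊕0⊕0⊕1⊕1⊕1⊕1⊕1⊕1⊕1⊕0⊕0⊕0⊕1 = 0
s16 (pos 16,17,18,19,20,21,22,23,24,25,26,27,28,29,30,31): 1⊕0⊕0⊕0⊕1⊕0⊕0⊕1⊕1⊕1⊕1⊕1⊕0⊕0⊕0⊕1 = 0
Syndrome s16…s1 = 00000 → no error.

00000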